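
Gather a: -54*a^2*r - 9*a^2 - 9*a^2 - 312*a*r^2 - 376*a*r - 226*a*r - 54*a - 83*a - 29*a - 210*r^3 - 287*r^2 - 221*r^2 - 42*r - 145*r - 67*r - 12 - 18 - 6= a^2*(-54*r - 18) + a*(-312*r^2 - 602*r - 166) - 210*r^3 - 508*r^2 - 254*r - 36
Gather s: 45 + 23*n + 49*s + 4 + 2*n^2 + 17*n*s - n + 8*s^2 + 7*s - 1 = 2*n^2 + 22*n + 8*s^2 + s*(17*n + 56) + 48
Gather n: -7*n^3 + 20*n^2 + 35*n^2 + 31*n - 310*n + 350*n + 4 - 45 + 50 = -7*n^3 + 55*n^2 + 71*n + 9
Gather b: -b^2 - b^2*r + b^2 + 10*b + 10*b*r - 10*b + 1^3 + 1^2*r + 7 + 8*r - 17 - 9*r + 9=-b^2*r + 10*b*r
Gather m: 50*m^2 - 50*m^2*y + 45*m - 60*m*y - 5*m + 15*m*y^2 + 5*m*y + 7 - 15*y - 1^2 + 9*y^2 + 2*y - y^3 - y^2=m^2*(50 - 50*y) + m*(15*y^2 - 55*y + 40) - y^3 + 8*y^2 - 13*y + 6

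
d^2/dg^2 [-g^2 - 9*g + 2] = -2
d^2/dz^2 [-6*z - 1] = 0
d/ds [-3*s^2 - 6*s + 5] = -6*s - 6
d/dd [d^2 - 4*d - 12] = 2*d - 4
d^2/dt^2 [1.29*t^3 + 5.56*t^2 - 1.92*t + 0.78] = 7.74*t + 11.12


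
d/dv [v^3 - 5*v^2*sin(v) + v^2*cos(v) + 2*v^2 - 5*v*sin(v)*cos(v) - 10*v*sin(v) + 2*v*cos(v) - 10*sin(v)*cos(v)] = -v^2*sin(v) - 5*v^2*cos(v) + 3*v^2 - 12*v*sin(v) - 8*v*cos(v) - 5*v*cos(2*v) + 4*v - 10*sin(v) - 5*sin(2*v)/2 + 2*cos(v) - 10*cos(2*v)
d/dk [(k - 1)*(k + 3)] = 2*k + 2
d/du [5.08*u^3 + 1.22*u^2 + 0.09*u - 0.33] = 15.24*u^2 + 2.44*u + 0.09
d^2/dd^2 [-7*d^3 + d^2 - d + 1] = 2 - 42*d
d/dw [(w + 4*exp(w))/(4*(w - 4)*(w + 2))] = (w^2*exp(w) - w^2/4 - 4*w*exp(w) - 6*exp(w) - 2)/(w^4 - 4*w^3 - 12*w^2 + 32*w + 64)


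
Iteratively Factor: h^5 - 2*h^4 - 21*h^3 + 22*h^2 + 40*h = (h + 4)*(h^4 - 6*h^3 + 3*h^2 + 10*h) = (h - 5)*(h + 4)*(h^3 - h^2 - 2*h) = (h - 5)*(h - 2)*(h + 4)*(h^2 + h) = h*(h - 5)*(h - 2)*(h + 4)*(h + 1)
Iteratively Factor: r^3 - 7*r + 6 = (r + 3)*(r^2 - 3*r + 2) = (r - 2)*(r + 3)*(r - 1)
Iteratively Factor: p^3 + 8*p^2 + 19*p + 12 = (p + 1)*(p^2 + 7*p + 12) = (p + 1)*(p + 3)*(p + 4)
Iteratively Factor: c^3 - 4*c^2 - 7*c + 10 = (c + 2)*(c^2 - 6*c + 5) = (c - 1)*(c + 2)*(c - 5)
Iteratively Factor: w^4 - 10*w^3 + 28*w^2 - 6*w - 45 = (w - 3)*(w^3 - 7*w^2 + 7*w + 15) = (w - 3)*(w + 1)*(w^2 - 8*w + 15) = (w - 3)^2*(w + 1)*(w - 5)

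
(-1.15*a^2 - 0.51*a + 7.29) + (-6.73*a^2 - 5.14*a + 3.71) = -7.88*a^2 - 5.65*a + 11.0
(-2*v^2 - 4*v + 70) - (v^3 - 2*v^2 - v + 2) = -v^3 - 3*v + 68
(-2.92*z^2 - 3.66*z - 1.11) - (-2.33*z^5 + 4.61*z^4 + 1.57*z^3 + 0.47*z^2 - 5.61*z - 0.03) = 2.33*z^5 - 4.61*z^4 - 1.57*z^3 - 3.39*z^2 + 1.95*z - 1.08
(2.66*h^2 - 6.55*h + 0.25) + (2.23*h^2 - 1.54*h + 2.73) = 4.89*h^2 - 8.09*h + 2.98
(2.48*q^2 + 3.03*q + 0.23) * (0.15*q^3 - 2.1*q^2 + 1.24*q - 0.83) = 0.372*q^5 - 4.7535*q^4 - 3.2533*q^3 + 1.2158*q^2 - 2.2297*q - 0.1909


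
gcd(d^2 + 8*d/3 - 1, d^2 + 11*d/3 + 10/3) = 1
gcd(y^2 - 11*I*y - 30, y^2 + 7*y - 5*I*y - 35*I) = y - 5*I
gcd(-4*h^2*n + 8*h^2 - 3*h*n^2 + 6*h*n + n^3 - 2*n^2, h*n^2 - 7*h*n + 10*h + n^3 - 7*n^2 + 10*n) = h*n - 2*h + n^2 - 2*n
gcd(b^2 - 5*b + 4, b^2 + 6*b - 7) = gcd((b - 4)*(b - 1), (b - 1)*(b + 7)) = b - 1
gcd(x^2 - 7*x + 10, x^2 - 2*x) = x - 2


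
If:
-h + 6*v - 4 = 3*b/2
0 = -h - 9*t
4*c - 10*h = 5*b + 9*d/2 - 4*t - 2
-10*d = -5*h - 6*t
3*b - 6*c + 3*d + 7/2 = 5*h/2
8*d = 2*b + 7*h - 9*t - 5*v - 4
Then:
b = -174368/2601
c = -375067/10404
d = 1950/289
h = 4500/289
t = -500/289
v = -35108/2601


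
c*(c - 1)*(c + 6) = c^3 + 5*c^2 - 6*c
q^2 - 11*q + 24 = (q - 8)*(q - 3)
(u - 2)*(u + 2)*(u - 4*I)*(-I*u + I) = -I*u^4 - 4*u^3 + I*u^3 + 4*u^2 + 4*I*u^2 + 16*u - 4*I*u - 16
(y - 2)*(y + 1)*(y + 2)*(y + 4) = y^4 + 5*y^3 - 20*y - 16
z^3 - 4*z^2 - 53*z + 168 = (z - 8)*(z - 3)*(z + 7)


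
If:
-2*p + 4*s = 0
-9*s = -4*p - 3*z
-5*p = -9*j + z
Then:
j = 31*z/9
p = 6*z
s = 3*z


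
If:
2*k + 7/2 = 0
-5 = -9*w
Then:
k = -7/4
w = 5/9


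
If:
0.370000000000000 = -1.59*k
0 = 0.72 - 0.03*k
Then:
No Solution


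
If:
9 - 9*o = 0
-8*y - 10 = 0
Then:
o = 1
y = -5/4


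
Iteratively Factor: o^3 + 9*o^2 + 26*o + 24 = (o + 4)*(o^2 + 5*o + 6) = (o + 2)*(o + 4)*(o + 3)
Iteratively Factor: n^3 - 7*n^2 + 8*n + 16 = (n + 1)*(n^2 - 8*n + 16) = (n - 4)*(n + 1)*(n - 4)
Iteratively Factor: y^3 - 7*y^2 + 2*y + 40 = (y + 2)*(y^2 - 9*y + 20) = (y - 5)*(y + 2)*(y - 4)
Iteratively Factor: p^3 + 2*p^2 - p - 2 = (p - 1)*(p^2 + 3*p + 2) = (p - 1)*(p + 1)*(p + 2)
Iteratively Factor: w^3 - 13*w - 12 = (w + 3)*(w^2 - 3*w - 4) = (w + 1)*(w + 3)*(w - 4)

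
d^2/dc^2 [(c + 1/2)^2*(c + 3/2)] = 6*c + 5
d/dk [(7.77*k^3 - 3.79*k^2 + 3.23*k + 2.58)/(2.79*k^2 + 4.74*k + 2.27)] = (21.6783*k^4 + 73.6596*k^3 + 25.9374*k^2 - 31.603*k - 4.8971)/(7.7841*k^4 + 26.4492*k^3 + 35.1342*k^2 + 21.5196*k + 5.1529)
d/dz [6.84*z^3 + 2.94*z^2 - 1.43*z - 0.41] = 20.52*z^2 + 5.88*z - 1.43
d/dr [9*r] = 9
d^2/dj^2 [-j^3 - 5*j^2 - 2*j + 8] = -6*j - 10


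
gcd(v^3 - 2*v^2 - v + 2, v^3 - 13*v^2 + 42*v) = 1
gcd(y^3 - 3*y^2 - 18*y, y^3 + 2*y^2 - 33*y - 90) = y^2 - 3*y - 18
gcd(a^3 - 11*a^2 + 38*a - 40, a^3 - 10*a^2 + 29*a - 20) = a^2 - 9*a + 20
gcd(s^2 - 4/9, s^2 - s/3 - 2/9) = s - 2/3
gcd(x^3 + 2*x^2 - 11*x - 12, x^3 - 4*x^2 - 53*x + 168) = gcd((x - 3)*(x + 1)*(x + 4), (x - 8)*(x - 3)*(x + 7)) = x - 3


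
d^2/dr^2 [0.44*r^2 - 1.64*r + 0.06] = 0.880000000000000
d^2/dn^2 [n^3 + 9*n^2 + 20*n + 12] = 6*n + 18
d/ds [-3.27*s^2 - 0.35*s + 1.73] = -6.54*s - 0.35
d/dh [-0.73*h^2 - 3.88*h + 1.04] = -1.46*h - 3.88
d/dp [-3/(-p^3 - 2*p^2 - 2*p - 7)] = 3*(-3*p^2 - 4*p - 2)/(p^3 + 2*p^2 + 2*p + 7)^2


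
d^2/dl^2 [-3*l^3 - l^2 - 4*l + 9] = -18*l - 2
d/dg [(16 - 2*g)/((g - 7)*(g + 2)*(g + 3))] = 4*(g^3 - 13*g^2 + 16*g + 137)/(g^6 - 4*g^5 - 54*g^4 + 32*g^3 + 1009*g^2 + 2436*g + 1764)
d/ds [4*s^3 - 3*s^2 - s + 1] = 12*s^2 - 6*s - 1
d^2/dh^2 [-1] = 0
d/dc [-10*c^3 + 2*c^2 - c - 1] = -30*c^2 + 4*c - 1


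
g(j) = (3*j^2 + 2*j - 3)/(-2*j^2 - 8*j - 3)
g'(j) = (4*j + 8)*(3*j^2 + 2*j - 3)/(-2*j^2 - 8*j - 3)^2 + (6*j + 2)/(-2*j^2 - 8*j - 3)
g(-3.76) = -26.68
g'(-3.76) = -139.97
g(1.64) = -0.39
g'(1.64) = -0.29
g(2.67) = -0.61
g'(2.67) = -0.17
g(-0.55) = -4.02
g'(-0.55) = -30.93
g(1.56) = -0.36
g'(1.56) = -0.30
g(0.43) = 0.23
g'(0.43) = -1.00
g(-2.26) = 1.60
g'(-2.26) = -2.72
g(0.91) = -0.11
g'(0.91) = -0.52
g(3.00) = -0.67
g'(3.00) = -0.15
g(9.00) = -1.09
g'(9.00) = -0.03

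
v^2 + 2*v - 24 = (v - 4)*(v + 6)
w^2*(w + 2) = w^3 + 2*w^2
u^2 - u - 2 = (u - 2)*(u + 1)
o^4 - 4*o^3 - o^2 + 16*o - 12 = (o - 3)*(o - 2)*(o - 1)*(o + 2)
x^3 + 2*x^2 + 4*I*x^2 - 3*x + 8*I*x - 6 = (x + 2)*(x + I)*(x + 3*I)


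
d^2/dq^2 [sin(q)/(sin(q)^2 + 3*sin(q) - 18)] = (-sin(q)^5 + 3*sin(q)^4 - 106*sin(q)^3 - 54*sin(q)^2 - 216*sin(q) + 108)/((sin(q) - 3)^3*(sin(q) + 6)^3)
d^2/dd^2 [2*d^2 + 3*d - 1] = 4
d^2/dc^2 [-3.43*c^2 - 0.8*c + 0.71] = -6.86000000000000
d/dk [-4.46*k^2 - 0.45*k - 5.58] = -8.92*k - 0.45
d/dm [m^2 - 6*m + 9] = 2*m - 6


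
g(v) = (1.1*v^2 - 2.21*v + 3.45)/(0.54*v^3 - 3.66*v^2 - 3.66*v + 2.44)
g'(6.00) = -0.58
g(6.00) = -0.86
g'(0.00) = 1.22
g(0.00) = 1.41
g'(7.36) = -27.22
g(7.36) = -6.26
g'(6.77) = -2.17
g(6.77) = -1.73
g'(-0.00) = 1.22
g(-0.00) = 1.41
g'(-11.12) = -0.01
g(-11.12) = -0.14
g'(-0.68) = -2.41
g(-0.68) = 1.78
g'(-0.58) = -1.63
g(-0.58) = 1.58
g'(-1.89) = -2.54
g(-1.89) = -1.57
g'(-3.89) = -0.13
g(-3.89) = -0.41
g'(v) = (2.2*v - 2.21)/(0.54*v^3 - 3.66*v^2 - 3.66*v + 2.44) + (-1.62*v^2 + 7.32*v + 3.66)*(1.1*v^2 - 2.21*v + 3.45)/(0.54*v^3 - 3.66*v^2 - 3.66*v + 2.44)^2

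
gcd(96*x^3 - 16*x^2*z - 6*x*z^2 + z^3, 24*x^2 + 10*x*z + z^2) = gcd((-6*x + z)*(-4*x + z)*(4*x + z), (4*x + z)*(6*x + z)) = 4*x + z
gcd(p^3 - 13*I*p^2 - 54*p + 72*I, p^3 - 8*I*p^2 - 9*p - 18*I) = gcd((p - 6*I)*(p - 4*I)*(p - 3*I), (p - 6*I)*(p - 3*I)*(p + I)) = p^2 - 9*I*p - 18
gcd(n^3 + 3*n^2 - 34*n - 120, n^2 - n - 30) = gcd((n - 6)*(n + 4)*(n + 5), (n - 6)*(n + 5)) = n^2 - n - 30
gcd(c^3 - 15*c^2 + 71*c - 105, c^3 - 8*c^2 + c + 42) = c^2 - 10*c + 21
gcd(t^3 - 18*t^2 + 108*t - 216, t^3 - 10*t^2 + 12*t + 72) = t^2 - 12*t + 36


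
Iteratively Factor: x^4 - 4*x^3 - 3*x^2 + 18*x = (x)*(x^3 - 4*x^2 - 3*x + 18) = x*(x - 3)*(x^2 - x - 6) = x*(x - 3)^2*(x + 2)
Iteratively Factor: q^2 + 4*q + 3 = (q + 3)*(q + 1)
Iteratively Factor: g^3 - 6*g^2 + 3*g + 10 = (g + 1)*(g^2 - 7*g + 10) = (g - 5)*(g + 1)*(g - 2)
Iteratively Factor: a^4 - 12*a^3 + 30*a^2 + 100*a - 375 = (a - 5)*(a^3 - 7*a^2 - 5*a + 75) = (a - 5)*(a + 3)*(a^2 - 10*a + 25) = (a - 5)^2*(a + 3)*(a - 5)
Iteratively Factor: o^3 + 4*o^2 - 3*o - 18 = (o + 3)*(o^2 + o - 6) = (o + 3)^2*(o - 2)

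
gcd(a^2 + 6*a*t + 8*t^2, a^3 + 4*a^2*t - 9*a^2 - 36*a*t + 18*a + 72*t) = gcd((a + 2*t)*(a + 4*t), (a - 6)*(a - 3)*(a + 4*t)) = a + 4*t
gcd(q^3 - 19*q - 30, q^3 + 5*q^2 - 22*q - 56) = q + 2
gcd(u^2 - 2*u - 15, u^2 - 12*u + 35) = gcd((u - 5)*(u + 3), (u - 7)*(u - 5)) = u - 5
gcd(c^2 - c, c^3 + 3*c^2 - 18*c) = c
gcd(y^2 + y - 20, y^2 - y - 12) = y - 4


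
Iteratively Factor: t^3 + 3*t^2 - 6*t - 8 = (t + 1)*(t^2 + 2*t - 8) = (t - 2)*(t + 1)*(t + 4)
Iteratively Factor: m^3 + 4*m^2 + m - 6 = (m + 3)*(m^2 + m - 2) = (m + 2)*(m + 3)*(m - 1)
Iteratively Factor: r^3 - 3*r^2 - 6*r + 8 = (r - 1)*(r^2 - 2*r - 8) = (r - 4)*(r - 1)*(r + 2)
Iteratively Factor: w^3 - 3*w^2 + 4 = (w + 1)*(w^2 - 4*w + 4) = (w - 2)*(w + 1)*(w - 2)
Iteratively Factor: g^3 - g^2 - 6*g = (g + 2)*(g^2 - 3*g) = g*(g + 2)*(g - 3)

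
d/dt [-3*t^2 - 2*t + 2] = -6*t - 2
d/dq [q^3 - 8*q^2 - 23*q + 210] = 3*q^2 - 16*q - 23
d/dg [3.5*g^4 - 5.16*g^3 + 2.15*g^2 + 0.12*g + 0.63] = 14.0*g^3 - 15.48*g^2 + 4.3*g + 0.12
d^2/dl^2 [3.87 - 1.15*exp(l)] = -1.15*exp(l)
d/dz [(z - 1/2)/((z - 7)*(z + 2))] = (-z^2 + z - 33/2)/(z^4 - 10*z^3 - 3*z^2 + 140*z + 196)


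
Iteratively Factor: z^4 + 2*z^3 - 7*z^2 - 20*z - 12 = (z + 1)*(z^3 + z^2 - 8*z - 12) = (z + 1)*(z + 2)*(z^2 - z - 6) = (z - 3)*(z + 1)*(z + 2)*(z + 2)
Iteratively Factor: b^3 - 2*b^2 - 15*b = (b + 3)*(b^2 - 5*b) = b*(b + 3)*(b - 5)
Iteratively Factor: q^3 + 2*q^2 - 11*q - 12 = (q + 4)*(q^2 - 2*q - 3) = (q - 3)*(q + 4)*(q + 1)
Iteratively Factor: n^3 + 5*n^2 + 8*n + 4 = (n + 2)*(n^2 + 3*n + 2) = (n + 1)*(n + 2)*(n + 2)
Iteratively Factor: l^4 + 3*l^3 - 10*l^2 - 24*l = (l - 3)*(l^3 + 6*l^2 + 8*l) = (l - 3)*(l + 2)*(l^2 + 4*l) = (l - 3)*(l + 2)*(l + 4)*(l)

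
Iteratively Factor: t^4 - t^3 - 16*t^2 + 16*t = (t)*(t^3 - t^2 - 16*t + 16) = t*(t - 1)*(t^2 - 16) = t*(t - 1)*(t + 4)*(t - 4)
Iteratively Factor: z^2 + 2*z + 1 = (z + 1)*(z + 1)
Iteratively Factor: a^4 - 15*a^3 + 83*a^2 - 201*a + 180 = (a - 5)*(a^3 - 10*a^2 + 33*a - 36) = (a - 5)*(a - 3)*(a^2 - 7*a + 12) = (a - 5)*(a - 4)*(a - 3)*(a - 3)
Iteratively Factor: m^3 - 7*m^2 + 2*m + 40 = (m + 2)*(m^2 - 9*m + 20) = (m - 5)*(m + 2)*(m - 4)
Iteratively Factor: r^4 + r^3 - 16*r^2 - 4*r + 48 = (r - 2)*(r^3 + 3*r^2 - 10*r - 24) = (r - 3)*(r - 2)*(r^2 + 6*r + 8) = (r - 3)*(r - 2)*(r + 2)*(r + 4)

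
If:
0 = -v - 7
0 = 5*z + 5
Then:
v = -7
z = -1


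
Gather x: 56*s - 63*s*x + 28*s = -63*s*x + 84*s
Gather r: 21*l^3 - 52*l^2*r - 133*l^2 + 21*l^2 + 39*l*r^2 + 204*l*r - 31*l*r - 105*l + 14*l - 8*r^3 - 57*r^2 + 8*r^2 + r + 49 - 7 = 21*l^3 - 112*l^2 - 91*l - 8*r^3 + r^2*(39*l - 49) + r*(-52*l^2 + 173*l + 1) + 42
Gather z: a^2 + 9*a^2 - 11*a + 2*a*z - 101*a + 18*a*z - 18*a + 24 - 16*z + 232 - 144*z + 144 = 10*a^2 - 130*a + z*(20*a - 160) + 400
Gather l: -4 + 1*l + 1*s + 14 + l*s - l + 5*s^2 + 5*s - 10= l*s + 5*s^2 + 6*s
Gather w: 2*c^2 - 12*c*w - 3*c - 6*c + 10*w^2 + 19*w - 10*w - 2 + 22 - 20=2*c^2 - 9*c + 10*w^2 + w*(9 - 12*c)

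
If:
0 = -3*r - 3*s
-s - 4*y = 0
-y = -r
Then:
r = 0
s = 0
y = 0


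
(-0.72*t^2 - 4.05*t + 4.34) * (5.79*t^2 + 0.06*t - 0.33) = -4.1688*t^4 - 23.4927*t^3 + 25.1232*t^2 + 1.5969*t - 1.4322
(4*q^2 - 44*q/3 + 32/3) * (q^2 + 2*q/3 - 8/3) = 4*q^4 - 12*q^3 - 88*q^2/9 + 416*q/9 - 256/9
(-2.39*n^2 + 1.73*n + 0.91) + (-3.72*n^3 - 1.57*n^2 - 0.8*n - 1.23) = -3.72*n^3 - 3.96*n^2 + 0.93*n - 0.32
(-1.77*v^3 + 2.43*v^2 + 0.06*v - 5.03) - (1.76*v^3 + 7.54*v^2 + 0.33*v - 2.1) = -3.53*v^3 - 5.11*v^2 - 0.27*v - 2.93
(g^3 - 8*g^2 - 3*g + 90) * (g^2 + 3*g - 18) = g^5 - 5*g^4 - 45*g^3 + 225*g^2 + 324*g - 1620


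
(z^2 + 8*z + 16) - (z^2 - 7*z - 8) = 15*z + 24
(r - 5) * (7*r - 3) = 7*r^2 - 38*r + 15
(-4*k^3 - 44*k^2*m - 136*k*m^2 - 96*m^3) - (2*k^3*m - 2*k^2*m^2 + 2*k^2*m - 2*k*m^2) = -2*k^3*m - 4*k^3 + 2*k^2*m^2 - 46*k^2*m - 134*k*m^2 - 96*m^3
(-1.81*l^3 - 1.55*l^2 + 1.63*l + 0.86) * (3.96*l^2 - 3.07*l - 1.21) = -7.1676*l^5 - 0.5813*l^4 + 13.4034*l^3 + 0.277*l^2 - 4.6125*l - 1.0406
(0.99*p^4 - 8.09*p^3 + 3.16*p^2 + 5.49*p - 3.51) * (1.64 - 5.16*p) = -5.1084*p^5 + 43.368*p^4 - 29.5732*p^3 - 23.146*p^2 + 27.1152*p - 5.7564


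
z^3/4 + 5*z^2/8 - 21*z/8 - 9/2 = (z/4 + 1)*(z - 3)*(z + 3/2)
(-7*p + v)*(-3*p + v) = 21*p^2 - 10*p*v + v^2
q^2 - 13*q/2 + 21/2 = (q - 7/2)*(q - 3)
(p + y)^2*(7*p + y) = 7*p^3 + 15*p^2*y + 9*p*y^2 + y^3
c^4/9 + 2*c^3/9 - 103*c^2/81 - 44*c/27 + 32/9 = (c/3 + 1)^2*(c - 8/3)*(c - 4/3)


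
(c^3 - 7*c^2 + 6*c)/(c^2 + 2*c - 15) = c*(c^2 - 7*c + 6)/(c^2 + 2*c - 15)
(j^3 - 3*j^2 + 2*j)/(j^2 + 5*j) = (j^2 - 3*j + 2)/(j + 5)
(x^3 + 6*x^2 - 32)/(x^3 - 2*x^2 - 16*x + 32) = (x + 4)/(x - 4)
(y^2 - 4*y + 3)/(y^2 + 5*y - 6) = (y - 3)/(y + 6)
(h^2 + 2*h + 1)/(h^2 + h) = (h + 1)/h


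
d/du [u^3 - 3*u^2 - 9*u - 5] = 3*u^2 - 6*u - 9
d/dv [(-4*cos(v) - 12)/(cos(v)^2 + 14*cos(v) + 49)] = 4*(1 - cos(v))*sin(v)/(cos(v) + 7)^3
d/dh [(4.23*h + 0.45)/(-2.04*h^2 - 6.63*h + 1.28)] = (8.6292*h^2 + 1.836*h + 8.3979)/(4.1616*h^4 + 27.0504*h^3 + 38.7345*h^2 - 16.9728*h + 1.6384)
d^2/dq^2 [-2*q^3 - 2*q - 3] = -12*q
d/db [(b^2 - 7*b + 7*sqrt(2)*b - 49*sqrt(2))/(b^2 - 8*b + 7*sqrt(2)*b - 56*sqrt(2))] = -1/(b^2 - 16*b + 64)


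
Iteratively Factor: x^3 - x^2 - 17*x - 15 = (x + 3)*(x^2 - 4*x - 5) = (x + 1)*(x + 3)*(x - 5)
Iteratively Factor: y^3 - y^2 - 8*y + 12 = (y + 3)*(y^2 - 4*y + 4) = (y - 2)*(y + 3)*(y - 2)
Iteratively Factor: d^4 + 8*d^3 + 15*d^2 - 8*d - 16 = (d + 4)*(d^3 + 4*d^2 - d - 4) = (d - 1)*(d + 4)*(d^2 + 5*d + 4) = (d - 1)*(d + 1)*(d + 4)*(d + 4)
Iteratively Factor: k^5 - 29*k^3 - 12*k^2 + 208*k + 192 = (k + 1)*(k^4 - k^3 - 28*k^2 + 16*k + 192) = (k - 4)*(k + 1)*(k^3 + 3*k^2 - 16*k - 48) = (k - 4)*(k + 1)*(k + 3)*(k^2 - 16) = (k - 4)^2*(k + 1)*(k + 3)*(k + 4)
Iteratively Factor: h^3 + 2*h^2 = (h)*(h^2 + 2*h) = h*(h + 2)*(h)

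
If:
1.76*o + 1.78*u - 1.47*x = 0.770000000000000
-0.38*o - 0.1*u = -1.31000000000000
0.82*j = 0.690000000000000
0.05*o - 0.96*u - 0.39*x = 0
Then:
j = 0.84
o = 3.69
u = -0.93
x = 2.77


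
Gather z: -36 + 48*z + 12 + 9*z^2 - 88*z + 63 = 9*z^2 - 40*z + 39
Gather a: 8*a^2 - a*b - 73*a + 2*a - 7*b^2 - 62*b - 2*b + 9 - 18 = 8*a^2 + a*(-b - 71) - 7*b^2 - 64*b - 9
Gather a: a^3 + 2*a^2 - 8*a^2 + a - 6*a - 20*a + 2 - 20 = a^3 - 6*a^2 - 25*a - 18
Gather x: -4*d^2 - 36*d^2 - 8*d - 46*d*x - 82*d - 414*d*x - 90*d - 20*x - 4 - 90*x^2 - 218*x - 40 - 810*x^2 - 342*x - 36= -40*d^2 - 180*d - 900*x^2 + x*(-460*d - 580) - 80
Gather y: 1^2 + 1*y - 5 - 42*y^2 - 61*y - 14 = -42*y^2 - 60*y - 18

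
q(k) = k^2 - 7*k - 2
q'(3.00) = -1.00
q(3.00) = -14.00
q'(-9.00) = -25.00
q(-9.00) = 142.00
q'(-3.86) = -14.72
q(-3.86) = 39.92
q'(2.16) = -2.68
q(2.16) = -12.45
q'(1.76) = -3.48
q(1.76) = -11.22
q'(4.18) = 1.36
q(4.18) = -13.79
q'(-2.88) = -12.76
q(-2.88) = 26.45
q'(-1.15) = -9.30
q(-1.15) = 7.37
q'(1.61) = -3.78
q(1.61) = -10.68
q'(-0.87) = -8.74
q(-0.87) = 4.85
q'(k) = 2*k - 7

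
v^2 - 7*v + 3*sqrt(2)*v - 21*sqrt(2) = (v - 7)*(v + 3*sqrt(2))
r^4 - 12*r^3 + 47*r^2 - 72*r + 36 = (r - 6)*(r - 3)*(r - 2)*(r - 1)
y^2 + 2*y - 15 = (y - 3)*(y + 5)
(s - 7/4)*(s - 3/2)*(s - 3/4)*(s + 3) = s^4 - s^3 - 111*s^2/16 + 423*s/32 - 189/32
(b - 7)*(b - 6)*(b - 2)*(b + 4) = b^4 - 11*b^3 + 8*b^2 + 188*b - 336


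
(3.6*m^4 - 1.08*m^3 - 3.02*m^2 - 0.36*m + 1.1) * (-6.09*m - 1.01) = -21.924*m^5 + 2.9412*m^4 + 19.4826*m^3 + 5.2426*m^2 - 6.3354*m - 1.111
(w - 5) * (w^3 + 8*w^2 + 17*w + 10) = w^4 + 3*w^3 - 23*w^2 - 75*w - 50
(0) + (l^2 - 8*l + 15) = l^2 - 8*l + 15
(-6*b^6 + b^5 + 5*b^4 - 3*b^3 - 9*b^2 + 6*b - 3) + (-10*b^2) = -6*b^6 + b^5 + 5*b^4 - 3*b^3 - 19*b^2 + 6*b - 3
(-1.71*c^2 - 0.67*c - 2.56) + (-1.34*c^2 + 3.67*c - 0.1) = -3.05*c^2 + 3.0*c - 2.66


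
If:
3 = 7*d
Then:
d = 3/7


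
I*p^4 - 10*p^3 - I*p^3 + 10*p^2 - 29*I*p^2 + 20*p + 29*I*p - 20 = (p + I)*(p + 4*I)*(p + 5*I)*(I*p - I)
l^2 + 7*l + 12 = (l + 3)*(l + 4)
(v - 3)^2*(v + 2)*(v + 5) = v^4 + v^3 - 23*v^2 + 3*v + 90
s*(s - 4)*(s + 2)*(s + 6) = s^4 + 4*s^3 - 20*s^2 - 48*s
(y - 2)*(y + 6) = y^2 + 4*y - 12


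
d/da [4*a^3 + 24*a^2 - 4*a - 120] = 12*a^2 + 48*a - 4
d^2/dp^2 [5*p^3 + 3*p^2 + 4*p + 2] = 30*p + 6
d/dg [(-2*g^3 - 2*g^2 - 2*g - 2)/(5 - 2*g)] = 2*(4*g^3 - 13*g^2 - 10*g - 7)/(4*g^2 - 20*g + 25)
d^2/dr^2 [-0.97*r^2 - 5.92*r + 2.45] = -1.94000000000000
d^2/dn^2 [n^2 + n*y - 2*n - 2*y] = 2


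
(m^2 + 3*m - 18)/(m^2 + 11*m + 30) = (m - 3)/(m + 5)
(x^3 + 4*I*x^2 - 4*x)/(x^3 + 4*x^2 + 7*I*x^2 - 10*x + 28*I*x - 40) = x*(x + 2*I)/(x^2 + x*(4 + 5*I) + 20*I)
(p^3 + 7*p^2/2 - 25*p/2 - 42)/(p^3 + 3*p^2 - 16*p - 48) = (p - 7/2)/(p - 4)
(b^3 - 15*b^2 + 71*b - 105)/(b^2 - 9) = (b^2 - 12*b + 35)/(b + 3)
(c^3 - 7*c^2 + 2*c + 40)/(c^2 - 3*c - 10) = c - 4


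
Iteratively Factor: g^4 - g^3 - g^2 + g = (g - 1)*(g^3 - g) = (g - 1)^2*(g^2 + g) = (g - 1)^2*(g + 1)*(g)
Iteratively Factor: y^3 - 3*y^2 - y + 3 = (y + 1)*(y^2 - 4*y + 3) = (y - 1)*(y + 1)*(y - 3)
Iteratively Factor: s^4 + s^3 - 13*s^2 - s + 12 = (s - 3)*(s^3 + 4*s^2 - s - 4) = (s - 3)*(s + 4)*(s^2 - 1) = (s - 3)*(s - 1)*(s + 4)*(s + 1)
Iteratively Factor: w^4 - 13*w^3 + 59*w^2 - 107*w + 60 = (w - 1)*(w^3 - 12*w^2 + 47*w - 60) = (w - 3)*(w - 1)*(w^2 - 9*w + 20) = (w - 4)*(w - 3)*(w - 1)*(w - 5)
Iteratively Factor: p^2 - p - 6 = (p + 2)*(p - 3)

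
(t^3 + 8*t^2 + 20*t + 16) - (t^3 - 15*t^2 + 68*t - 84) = 23*t^2 - 48*t + 100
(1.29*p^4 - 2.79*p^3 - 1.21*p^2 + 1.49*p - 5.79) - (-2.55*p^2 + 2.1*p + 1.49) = 1.29*p^4 - 2.79*p^3 + 1.34*p^2 - 0.61*p - 7.28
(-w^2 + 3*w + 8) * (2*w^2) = -2*w^4 + 6*w^3 + 16*w^2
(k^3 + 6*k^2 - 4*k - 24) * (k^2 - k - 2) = k^5 + 5*k^4 - 12*k^3 - 32*k^2 + 32*k + 48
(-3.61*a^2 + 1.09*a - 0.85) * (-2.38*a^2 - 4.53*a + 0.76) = 8.5918*a^4 + 13.7591*a^3 - 5.6583*a^2 + 4.6789*a - 0.646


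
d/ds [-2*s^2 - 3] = -4*s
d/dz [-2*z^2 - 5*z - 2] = -4*z - 5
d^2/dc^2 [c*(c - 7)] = 2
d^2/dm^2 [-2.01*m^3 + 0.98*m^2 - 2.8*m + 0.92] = 1.96 - 12.06*m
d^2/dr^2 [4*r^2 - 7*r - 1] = 8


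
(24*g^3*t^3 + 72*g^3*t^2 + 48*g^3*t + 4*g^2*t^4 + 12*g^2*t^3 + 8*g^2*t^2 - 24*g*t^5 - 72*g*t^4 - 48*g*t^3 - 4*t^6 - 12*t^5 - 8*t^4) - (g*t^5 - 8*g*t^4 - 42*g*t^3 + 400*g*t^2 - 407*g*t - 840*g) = 24*g^3*t^3 + 72*g^3*t^2 + 48*g^3*t + 4*g^2*t^4 + 12*g^2*t^3 + 8*g^2*t^2 - 25*g*t^5 - 64*g*t^4 - 6*g*t^3 - 400*g*t^2 + 407*g*t + 840*g - 4*t^6 - 12*t^5 - 8*t^4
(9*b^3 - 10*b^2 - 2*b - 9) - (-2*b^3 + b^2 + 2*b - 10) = 11*b^3 - 11*b^2 - 4*b + 1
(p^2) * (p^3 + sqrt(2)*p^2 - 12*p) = p^5 + sqrt(2)*p^4 - 12*p^3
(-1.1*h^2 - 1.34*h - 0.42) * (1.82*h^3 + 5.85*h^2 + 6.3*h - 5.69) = -2.002*h^5 - 8.8738*h^4 - 15.5334*h^3 - 4.64*h^2 + 4.9786*h + 2.3898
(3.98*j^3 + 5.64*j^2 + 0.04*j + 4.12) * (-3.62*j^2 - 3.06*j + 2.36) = -14.4076*j^5 - 32.5956*j^4 - 8.0104*j^3 - 1.7264*j^2 - 12.5128*j + 9.7232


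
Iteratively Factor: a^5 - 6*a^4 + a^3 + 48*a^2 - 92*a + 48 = (a - 1)*(a^4 - 5*a^3 - 4*a^2 + 44*a - 48) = (a - 1)*(a + 3)*(a^3 - 8*a^2 + 20*a - 16) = (a - 2)*(a - 1)*(a + 3)*(a^2 - 6*a + 8) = (a - 4)*(a - 2)*(a - 1)*(a + 3)*(a - 2)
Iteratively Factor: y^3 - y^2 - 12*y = (y + 3)*(y^2 - 4*y) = y*(y + 3)*(y - 4)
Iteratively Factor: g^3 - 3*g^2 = (g)*(g^2 - 3*g) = g^2*(g - 3)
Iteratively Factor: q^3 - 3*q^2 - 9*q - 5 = (q + 1)*(q^2 - 4*q - 5) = (q + 1)^2*(q - 5)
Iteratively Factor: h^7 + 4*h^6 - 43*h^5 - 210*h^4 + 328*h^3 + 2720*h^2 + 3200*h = (h - 5)*(h^6 + 9*h^5 + 2*h^4 - 200*h^3 - 672*h^2 - 640*h) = (h - 5)*(h + 4)*(h^5 + 5*h^4 - 18*h^3 - 128*h^2 - 160*h) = (h - 5)*(h + 2)*(h + 4)*(h^4 + 3*h^3 - 24*h^2 - 80*h) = (h - 5)*(h + 2)*(h + 4)^2*(h^3 - h^2 - 20*h) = (h - 5)^2*(h + 2)*(h + 4)^2*(h^2 + 4*h) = (h - 5)^2*(h + 2)*(h + 4)^3*(h)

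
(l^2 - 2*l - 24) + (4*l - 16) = l^2 + 2*l - 40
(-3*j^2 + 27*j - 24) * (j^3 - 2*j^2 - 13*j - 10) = -3*j^5 + 33*j^4 - 39*j^3 - 273*j^2 + 42*j + 240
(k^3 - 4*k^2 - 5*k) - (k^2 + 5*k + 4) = k^3 - 5*k^2 - 10*k - 4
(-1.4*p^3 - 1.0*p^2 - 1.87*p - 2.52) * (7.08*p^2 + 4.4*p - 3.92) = -9.912*p^5 - 13.24*p^4 - 12.1516*p^3 - 22.1496*p^2 - 3.7576*p + 9.8784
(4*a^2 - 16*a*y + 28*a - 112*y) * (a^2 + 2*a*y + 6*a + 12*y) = 4*a^4 - 8*a^3*y + 52*a^3 - 32*a^2*y^2 - 104*a^2*y + 168*a^2 - 416*a*y^2 - 336*a*y - 1344*y^2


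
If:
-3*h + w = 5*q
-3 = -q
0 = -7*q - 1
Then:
No Solution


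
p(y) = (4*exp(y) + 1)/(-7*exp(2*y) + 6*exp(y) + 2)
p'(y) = (4*exp(y) + 1)*(14*exp(2*y) - 6*exp(y))/(-7*exp(2*y) + 6*exp(y) + 2)^2 + 4*exp(y)/(-7*exp(2*y) + 6*exp(y) + 2) = (28*exp(2*y) + 14*exp(y) + 2)*exp(y)/(49*exp(4*y) - 84*exp(3*y) + 8*exp(2*y) + 24*exp(y) + 4)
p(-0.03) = 3.97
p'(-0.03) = 26.90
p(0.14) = -15.55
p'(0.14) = 488.78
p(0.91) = -0.42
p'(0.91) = 0.75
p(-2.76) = 0.53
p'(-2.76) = 0.03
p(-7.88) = 0.50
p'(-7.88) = 0.00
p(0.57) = -0.87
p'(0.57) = 2.35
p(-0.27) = 1.62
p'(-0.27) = 3.54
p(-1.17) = 0.70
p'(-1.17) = 0.28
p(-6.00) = 0.50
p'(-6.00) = 0.00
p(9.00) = 0.00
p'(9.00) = 0.00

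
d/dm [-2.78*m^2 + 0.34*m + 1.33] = 0.34 - 5.56*m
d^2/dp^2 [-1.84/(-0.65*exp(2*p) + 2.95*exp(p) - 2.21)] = ((5.428 - 4.784*exp(p))*(0.65*exp(2*p) - 2.95*exp(p) + 2.21) + 1.84*(1.3*exp(p) - 2.95)*(2.6*exp(p) - 5.9)*exp(p))*exp(p)/(0.65*exp(2*p) - 2.95*exp(p) + 2.21)^3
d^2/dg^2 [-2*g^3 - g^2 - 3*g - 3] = -12*g - 2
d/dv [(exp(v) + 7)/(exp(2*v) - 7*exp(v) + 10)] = (-(exp(v) + 7)*(2*exp(v) - 7) + exp(2*v) - 7*exp(v) + 10)*exp(v)/(exp(2*v) - 7*exp(v) + 10)^2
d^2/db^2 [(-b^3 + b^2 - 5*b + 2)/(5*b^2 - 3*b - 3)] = 4*(-67*b^3 + 84*b^2 - 171*b + 51)/(125*b^6 - 225*b^5 - 90*b^4 + 243*b^3 + 54*b^2 - 81*b - 27)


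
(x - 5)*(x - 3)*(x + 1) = x^3 - 7*x^2 + 7*x + 15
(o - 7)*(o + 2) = o^2 - 5*o - 14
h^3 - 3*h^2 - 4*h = h*(h - 4)*(h + 1)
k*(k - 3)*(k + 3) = k^3 - 9*k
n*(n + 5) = n^2 + 5*n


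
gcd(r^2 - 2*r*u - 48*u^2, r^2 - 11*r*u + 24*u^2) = r - 8*u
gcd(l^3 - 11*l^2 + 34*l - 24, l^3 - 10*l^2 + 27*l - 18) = l^2 - 7*l + 6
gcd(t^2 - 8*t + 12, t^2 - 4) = t - 2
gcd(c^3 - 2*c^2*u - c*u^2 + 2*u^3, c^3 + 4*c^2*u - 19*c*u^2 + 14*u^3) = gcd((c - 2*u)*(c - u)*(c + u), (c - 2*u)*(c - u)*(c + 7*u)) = c^2 - 3*c*u + 2*u^2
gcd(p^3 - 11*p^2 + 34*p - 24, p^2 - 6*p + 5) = p - 1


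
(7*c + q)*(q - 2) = 7*c*q - 14*c + q^2 - 2*q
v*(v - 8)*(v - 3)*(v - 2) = v^4 - 13*v^3 + 46*v^2 - 48*v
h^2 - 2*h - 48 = (h - 8)*(h + 6)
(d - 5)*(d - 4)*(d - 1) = d^3 - 10*d^2 + 29*d - 20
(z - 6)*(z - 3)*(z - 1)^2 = z^4 - 11*z^3 + 37*z^2 - 45*z + 18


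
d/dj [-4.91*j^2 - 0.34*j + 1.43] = -9.82*j - 0.34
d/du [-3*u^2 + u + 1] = 1 - 6*u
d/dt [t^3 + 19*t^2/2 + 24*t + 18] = 3*t^2 + 19*t + 24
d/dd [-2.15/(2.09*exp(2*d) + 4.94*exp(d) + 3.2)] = (8.987*exp(d) + 10.621)*exp(d)/(2.09*exp(2*d) + 4.94*exp(d) + 3.2)^2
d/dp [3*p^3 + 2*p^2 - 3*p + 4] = 9*p^2 + 4*p - 3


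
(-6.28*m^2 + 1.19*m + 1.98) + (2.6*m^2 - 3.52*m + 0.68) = -3.68*m^2 - 2.33*m + 2.66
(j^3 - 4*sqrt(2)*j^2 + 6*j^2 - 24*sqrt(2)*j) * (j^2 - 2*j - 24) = j^5 - 4*sqrt(2)*j^4 + 4*j^4 - 36*j^3 - 16*sqrt(2)*j^3 - 144*j^2 + 144*sqrt(2)*j^2 + 576*sqrt(2)*j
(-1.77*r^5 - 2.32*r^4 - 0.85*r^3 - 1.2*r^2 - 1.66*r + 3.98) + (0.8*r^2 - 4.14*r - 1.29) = -1.77*r^5 - 2.32*r^4 - 0.85*r^3 - 0.4*r^2 - 5.8*r + 2.69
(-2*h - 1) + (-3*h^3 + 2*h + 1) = -3*h^3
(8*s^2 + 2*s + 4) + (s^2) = 9*s^2 + 2*s + 4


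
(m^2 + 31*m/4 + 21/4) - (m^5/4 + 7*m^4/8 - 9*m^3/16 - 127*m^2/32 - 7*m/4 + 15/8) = -m^5/4 - 7*m^4/8 + 9*m^3/16 + 159*m^2/32 + 19*m/2 + 27/8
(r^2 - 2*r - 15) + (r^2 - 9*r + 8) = 2*r^2 - 11*r - 7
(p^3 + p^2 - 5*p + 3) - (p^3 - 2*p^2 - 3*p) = 3*p^2 - 2*p + 3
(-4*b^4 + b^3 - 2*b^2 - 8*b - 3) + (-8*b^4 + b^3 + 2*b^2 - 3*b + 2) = -12*b^4 + 2*b^3 - 11*b - 1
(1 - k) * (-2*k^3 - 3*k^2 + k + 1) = 2*k^4 + k^3 - 4*k^2 + 1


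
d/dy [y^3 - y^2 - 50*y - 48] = 3*y^2 - 2*y - 50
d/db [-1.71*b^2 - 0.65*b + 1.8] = -3.42*b - 0.65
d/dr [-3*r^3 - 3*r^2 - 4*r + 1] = -9*r^2 - 6*r - 4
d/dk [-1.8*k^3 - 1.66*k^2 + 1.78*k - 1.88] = -5.4*k^2 - 3.32*k + 1.78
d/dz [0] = 0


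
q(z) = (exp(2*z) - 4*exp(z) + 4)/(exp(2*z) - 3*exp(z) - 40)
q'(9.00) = 0.00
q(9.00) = 1.00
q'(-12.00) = 0.00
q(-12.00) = -0.10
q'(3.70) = -0.03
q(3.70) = 1.00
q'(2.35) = -4.54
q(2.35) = 1.87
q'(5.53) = 0.00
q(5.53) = 1.00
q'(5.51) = 0.00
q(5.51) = 1.00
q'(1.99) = -43.06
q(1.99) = -3.35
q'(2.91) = -0.35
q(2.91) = 1.11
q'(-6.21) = 0.00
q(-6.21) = -0.10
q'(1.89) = -9.43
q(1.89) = -1.33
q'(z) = (-2*exp(2*z) + 3*exp(z))*(exp(2*z) - 4*exp(z) + 4)/(exp(2*z) - 3*exp(z) - 40)^2 + (2*exp(2*z) - 4*exp(z))/(exp(2*z) - 3*exp(z) - 40) = (exp(2*z) - 88*exp(z) + 172)*exp(z)/(exp(4*z) - 6*exp(3*z) - 71*exp(2*z) + 240*exp(z) + 1600)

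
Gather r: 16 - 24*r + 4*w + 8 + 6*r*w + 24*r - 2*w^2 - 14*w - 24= 6*r*w - 2*w^2 - 10*w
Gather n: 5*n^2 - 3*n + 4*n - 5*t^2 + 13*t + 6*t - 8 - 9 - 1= 5*n^2 + n - 5*t^2 + 19*t - 18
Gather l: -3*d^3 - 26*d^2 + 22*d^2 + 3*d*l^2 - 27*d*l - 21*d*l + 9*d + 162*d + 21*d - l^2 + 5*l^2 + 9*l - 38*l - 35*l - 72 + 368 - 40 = -3*d^3 - 4*d^2 + 192*d + l^2*(3*d + 4) + l*(-48*d - 64) + 256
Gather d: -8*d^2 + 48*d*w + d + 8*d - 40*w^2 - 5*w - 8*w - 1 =-8*d^2 + d*(48*w + 9) - 40*w^2 - 13*w - 1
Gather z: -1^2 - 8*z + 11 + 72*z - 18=64*z - 8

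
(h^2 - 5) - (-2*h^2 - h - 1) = 3*h^2 + h - 4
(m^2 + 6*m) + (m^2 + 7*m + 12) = 2*m^2 + 13*m + 12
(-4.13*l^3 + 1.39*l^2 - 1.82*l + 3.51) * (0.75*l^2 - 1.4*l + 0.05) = -3.0975*l^5 + 6.8245*l^4 - 3.5175*l^3 + 5.25*l^2 - 5.005*l + 0.1755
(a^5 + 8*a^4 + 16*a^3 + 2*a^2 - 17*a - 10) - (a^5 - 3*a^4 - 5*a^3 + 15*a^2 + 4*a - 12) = 11*a^4 + 21*a^3 - 13*a^2 - 21*a + 2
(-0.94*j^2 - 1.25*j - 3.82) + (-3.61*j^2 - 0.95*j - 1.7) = -4.55*j^2 - 2.2*j - 5.52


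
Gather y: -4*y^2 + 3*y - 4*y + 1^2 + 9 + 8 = -4*y^2 - y + 18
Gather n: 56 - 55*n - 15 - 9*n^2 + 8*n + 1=-9*n^2 - 47*n + 42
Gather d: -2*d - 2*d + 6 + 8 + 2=16 - 4*d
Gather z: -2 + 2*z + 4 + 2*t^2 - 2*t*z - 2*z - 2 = 2*t^2 - 2*t*z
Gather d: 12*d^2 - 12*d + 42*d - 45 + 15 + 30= 12*d^2 + 30*d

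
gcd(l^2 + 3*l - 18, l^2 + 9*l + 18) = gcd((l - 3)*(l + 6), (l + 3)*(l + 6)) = l + 6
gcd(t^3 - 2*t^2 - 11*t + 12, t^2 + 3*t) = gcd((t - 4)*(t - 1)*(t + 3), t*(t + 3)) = t + 3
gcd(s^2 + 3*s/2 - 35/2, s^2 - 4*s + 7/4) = s - 7/2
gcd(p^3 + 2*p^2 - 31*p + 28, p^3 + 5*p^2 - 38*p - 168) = p + 7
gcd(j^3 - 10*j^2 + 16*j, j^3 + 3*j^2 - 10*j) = j^2 - 2*j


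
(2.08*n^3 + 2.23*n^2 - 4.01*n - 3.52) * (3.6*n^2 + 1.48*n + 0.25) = 7.488*n^5 + 11.1064*n^4 - 10.6156*n^3 - 18.0493*n^2 - 6.2121*n - 0.88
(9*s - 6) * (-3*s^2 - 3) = -27*s^3 + 18*s^2 - 27*s + 18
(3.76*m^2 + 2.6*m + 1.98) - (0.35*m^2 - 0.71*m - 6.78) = 3.41*m^2 + 3.31*m + 8.76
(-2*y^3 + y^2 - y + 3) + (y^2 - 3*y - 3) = -2*y^3 + 2*y^2 - 4*y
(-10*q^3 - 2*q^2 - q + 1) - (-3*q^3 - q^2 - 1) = -7*q^3 - q^2 - q + 2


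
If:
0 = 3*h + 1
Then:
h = -1/3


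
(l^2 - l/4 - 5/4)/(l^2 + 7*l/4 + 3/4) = (4*l - 5)/(4*l + 3)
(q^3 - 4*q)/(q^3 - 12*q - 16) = q*(q - 2)/(q^2 - 2*q - 8)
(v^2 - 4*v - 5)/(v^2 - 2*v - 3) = (v - 5)/(v - 3)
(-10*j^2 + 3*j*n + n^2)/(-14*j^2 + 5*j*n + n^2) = (5*j + n)/(7*j + n)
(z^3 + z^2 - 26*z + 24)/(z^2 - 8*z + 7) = (z^2 + 2*z - 24)/(z - 7)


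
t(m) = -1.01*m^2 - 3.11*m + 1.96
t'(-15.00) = 27.19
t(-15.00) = -178.64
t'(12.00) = -27.35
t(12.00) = -180.80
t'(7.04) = -17.33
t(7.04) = -69.99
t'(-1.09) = -0.91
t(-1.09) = 4.15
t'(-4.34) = 5.66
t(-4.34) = -3.57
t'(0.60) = -4.32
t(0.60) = -0.27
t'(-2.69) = 2.32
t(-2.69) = 3.02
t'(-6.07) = 9.15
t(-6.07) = -16.38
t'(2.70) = -8.56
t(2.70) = -13.80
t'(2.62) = -8.40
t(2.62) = -13.12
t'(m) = -2.02*m - 3.11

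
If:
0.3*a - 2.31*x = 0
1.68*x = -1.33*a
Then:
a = 0.00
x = 0.00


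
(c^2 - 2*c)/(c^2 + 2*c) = (c - 2)/(c + 2)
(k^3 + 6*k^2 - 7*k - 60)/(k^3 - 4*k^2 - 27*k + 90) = (k + 4)/(k - 6)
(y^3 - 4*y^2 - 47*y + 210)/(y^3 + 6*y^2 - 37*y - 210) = (y - 5)/(y + 5)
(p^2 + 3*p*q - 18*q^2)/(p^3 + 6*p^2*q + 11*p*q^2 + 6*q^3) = (p^2 + 3*p*q - 18*q^2)/(p^3 + 6*p^2*q + 11*p*q^2 + 6*q^3)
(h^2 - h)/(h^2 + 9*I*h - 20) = h*(h - 1)/(h^2 + 9*I*h - 20)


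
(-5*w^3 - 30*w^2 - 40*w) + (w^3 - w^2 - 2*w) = -4*w^3 - 31*w^2 - 42*w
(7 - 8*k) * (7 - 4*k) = 32*k^2 - 84*k + 49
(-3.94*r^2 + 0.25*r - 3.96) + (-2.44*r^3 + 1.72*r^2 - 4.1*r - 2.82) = -2.44*r^3 - 2.22*r^2 - 3.85*r - 6.78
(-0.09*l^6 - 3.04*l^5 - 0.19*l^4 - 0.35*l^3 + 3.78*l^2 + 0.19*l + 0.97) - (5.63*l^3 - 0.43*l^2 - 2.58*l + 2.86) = -0.09*l^6 - 3.04*l^5 - 0.19*l^4 - 5.98*l^3 + 4.21*l^2 + 2.77*l - 1.89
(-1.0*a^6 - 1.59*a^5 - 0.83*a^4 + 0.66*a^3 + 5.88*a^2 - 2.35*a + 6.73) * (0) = 0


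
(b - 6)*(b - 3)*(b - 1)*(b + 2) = b^4 - 8*b^3 + 7*b^2 + 36*b - 36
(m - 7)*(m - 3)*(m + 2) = m^3 - 8*m^2 + m + 42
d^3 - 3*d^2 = d^2*(d - 3)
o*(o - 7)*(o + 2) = o^3 - 5*o^2 - 14*o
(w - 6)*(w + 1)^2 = w^3 - 4*w^2 - 11*w - 6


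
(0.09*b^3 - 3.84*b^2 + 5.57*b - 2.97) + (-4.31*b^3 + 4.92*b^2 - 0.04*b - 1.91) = -4.22*b^3 + 1.08*b^2 + 5.53*b - 4.88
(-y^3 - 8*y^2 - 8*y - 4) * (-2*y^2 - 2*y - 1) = 2*y^5 + 18*y^4 + 33*y^3 + 32*y^2 + 16*y + 4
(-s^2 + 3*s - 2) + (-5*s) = -s^2 - 2*s - 2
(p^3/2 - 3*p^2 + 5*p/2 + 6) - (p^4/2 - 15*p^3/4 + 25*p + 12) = -p^4/2 + 17*p^3/4 - 3*p^2 - 45*p/2 - 6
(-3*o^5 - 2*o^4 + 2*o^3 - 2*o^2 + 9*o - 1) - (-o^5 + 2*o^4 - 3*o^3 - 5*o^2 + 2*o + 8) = -2*o^5 - 4*o^4 + 5*o^3 + 3*o^2 + 7*o - 9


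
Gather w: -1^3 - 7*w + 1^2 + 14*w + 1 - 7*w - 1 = 0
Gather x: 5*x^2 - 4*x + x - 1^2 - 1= 5*x^2 - 3*x - 2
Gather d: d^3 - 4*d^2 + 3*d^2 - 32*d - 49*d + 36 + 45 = d^3 - d^2 - 81*d + 81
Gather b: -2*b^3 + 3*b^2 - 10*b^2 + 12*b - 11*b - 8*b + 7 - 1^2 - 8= -2*b^3 - 7*b^2 - 7*b - 2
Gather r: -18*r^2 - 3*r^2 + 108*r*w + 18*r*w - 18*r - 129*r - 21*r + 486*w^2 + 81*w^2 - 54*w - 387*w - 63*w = -21*r^2 + r*(126*w - 168) + 567*w^2 - 504*w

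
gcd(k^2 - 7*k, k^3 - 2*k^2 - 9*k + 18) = 1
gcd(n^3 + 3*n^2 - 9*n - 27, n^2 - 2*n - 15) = n + 3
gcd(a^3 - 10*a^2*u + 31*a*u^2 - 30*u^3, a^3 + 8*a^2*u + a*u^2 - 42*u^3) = -a + 2*u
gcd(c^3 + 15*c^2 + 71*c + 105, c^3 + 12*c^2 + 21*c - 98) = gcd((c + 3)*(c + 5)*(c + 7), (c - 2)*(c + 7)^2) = c + 7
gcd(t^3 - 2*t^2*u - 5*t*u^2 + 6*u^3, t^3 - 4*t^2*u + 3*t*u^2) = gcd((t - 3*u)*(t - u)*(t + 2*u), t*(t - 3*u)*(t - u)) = t^2 - 4*t*u + 3*u^2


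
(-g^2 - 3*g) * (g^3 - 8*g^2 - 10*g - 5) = -g^5 + 5*g^4 + 34*g^3 + 35*g^2 + 15*g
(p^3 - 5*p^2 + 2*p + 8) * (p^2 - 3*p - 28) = p^5 - 8*p^4 - 11*p^3 + 142*p^2 - 80*p - 224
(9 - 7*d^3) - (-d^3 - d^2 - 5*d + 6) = -6*d^3 + d^2 + 5*d + 3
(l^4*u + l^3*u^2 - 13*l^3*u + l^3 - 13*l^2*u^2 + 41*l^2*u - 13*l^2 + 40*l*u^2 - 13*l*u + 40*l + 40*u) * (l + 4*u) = l^5*u + 5*l^4*u^2 - 13*l^4*u + l^4 + 4*l^3*u^3 - 65*l^3*u^2 + 45*l^3*u - 13*l^3 - 52*l^2*u^3 + 204*l^2*u^2 - 65*l^2*u + 40*l^2 + 160*l*u^3 - 52*l*u^2 + 200*l*u + 160*u^2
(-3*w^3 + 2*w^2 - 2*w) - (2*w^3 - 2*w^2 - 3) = -5*w^3 + 4*w^2 - 2*w + 3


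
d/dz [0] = 0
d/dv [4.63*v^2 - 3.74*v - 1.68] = 9.26*v - 3.74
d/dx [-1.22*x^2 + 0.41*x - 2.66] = 0.41 - 2.44*x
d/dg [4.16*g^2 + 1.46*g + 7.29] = 8.32*g + 1.46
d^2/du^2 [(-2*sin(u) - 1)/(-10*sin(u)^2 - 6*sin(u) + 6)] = (-50*sin(u)^5 - 70*sin(u)^4 - 125*sin(u)^3 + 63*sin(u)^2 + 243*sin(u) + 84)/(2*(5*sin(u)^2 + 3*sin(u) - 3)^3)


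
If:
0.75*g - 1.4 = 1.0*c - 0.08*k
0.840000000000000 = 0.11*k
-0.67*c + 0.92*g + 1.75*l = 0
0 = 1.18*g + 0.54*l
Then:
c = -0.67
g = 0.16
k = 7.64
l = -0.34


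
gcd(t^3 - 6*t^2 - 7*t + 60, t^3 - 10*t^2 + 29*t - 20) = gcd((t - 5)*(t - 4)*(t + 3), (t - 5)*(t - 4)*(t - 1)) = t^2 - 9*t + 20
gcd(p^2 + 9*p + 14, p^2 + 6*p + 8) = p + 2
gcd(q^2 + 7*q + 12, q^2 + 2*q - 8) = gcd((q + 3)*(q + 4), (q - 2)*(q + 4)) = q + 4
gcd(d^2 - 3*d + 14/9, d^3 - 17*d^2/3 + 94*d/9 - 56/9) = d - 7/3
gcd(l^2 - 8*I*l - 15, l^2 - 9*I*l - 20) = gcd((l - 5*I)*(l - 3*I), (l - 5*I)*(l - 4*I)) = l - 5*I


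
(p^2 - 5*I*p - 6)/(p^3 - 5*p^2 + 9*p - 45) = (p - 2*I)/(p^2 + p*(-5 + 3*I) - 15*I)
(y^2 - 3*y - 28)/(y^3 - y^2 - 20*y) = (y - 7)/(y*(y - 5))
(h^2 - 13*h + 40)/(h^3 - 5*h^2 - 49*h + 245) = (h - 8)/(h^2 - 49)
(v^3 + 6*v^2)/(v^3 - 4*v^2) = (v + 6)/(v - 4)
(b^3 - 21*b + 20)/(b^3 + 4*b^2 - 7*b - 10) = (b^2 - 5*b + 4)/(b^2 - b - 2)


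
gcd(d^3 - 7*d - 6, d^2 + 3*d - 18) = d - 3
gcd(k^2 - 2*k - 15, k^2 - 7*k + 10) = k - 5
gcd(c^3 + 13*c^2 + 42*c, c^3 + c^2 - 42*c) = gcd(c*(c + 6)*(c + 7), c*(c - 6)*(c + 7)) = c^2 + 7*c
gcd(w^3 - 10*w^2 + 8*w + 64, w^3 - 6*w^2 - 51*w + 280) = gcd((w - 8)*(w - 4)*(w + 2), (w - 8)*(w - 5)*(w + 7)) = w - 8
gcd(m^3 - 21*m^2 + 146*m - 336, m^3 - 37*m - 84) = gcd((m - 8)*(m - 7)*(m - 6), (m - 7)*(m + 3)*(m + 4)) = m - 7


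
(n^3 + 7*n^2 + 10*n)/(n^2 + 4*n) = (n^2 + 7*n + 10)/(n + 4)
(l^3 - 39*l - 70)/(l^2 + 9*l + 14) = (l^2 - 2*l - 35)/(l + 7)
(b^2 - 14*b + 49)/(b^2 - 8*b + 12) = (b^2 - 14*b + 49)/(b^2 - 8*b + 12)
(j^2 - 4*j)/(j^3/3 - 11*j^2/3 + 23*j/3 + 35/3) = 3*j*(j - 4)/(j^3 - 11*j^2 + 23*j + 35)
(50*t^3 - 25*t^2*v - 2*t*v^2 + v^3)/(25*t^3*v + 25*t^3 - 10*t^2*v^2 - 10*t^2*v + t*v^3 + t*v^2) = (10*t^2 - 3*t*v - v^2)/(t*(5*t*v + 5*t - v^2 - v))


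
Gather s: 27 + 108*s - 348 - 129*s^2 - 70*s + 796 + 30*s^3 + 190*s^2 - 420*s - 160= 30*s^3 + 61*s^2 - 382*s + 315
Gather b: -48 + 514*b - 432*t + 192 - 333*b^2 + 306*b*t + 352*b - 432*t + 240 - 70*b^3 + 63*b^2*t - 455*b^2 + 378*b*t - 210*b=-70*b^3 + b^2*(63*t - 788) + b*(684*t + 656) - 864*t + 384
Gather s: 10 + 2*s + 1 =2*s + 11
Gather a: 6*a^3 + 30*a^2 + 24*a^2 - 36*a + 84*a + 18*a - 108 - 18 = 6*a^3 + 54*a^2 + 66*a - 126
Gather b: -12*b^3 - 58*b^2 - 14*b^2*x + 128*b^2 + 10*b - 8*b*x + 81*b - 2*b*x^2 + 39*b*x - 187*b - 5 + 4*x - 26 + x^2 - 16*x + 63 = -12*b^3 + b^2*(70 - 14*x) + b*(-2*x^2 + 31*x - 96) + x^2 - 12*x + 32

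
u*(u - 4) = u^2 - 4*u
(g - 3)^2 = g^2 - 6*g + 9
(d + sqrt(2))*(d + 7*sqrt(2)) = d^2 + 8*sqrt(2)*d + 14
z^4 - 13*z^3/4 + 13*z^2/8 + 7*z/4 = z*(z - 2)*(z - 7/4)*(z + 1/2)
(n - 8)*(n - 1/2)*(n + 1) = n^3 - 15*n^2/2 - 9*n/2 + 4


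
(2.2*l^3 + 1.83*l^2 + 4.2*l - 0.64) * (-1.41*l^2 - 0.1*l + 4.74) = -3.102*l^5 - 2.8003*l^4 + 4.323*l^3 + 9.1566*l^2 + 19.972*l - 3.0336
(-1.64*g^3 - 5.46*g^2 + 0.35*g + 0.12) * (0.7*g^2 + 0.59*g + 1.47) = -1.148*g^5 - 4.7896*g^4 - 5.3872*g^3 - 7.7357*g^2 + 0.5853*g + 0.1764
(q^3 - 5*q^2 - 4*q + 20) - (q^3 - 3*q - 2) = -5*q^2 - q + 22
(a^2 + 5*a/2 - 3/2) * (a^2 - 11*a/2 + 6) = a^4 - 3*a^3 - 37*a^2/4 + 93*a/4 - 9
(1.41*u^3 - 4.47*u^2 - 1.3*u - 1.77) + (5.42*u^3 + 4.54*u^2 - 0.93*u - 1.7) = 6.83*u^3 + 0.0700000000000003*u^2 - 2.23*u - 3.47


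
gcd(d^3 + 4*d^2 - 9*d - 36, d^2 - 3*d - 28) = d + 4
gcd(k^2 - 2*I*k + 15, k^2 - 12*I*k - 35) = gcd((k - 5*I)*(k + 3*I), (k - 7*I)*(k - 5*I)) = k - 5*I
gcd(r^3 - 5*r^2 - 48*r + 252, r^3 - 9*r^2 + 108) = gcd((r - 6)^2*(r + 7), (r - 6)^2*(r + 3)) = r^2 - 12*r + 36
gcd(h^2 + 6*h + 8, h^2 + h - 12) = h + 4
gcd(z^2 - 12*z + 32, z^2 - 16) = z - 4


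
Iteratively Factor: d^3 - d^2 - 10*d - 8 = (d - 4)*(d^2 + 3*d + 2) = (d - 4)*(d + 1)*(d + 2)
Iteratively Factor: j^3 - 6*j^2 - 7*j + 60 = (j - 4)*(j^2 - 2*j - 15) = (j - 4)*(j + 3)*(j - 5)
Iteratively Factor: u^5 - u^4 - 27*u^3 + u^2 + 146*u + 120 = (u - 5)*(u^4 + 4*u^3 - 7*u^2 - 34*u - 24) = (u - 5)*(u + 2)*(u^3 + 2*u^2 - 11*u - 12) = (u - 5)*(u - 3)*(u + 2)*(u^2 + 5*u + 4) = (u - 5)*(u - 3)*(u + 2)*(u + 4)*(u + 1)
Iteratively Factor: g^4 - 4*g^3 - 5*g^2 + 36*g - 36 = (g - 3)*(g^3 - g^2 - 8*g + 12) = (g - 3)*(g + 3)*(g^2 - 4*g + 4) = (g - 3)*(g - 2)*(g + 3)*(g - 2)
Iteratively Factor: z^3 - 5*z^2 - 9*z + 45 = (z - 3)*(z^2 - 2*z - 15) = (z - 3)*(z + 3)*(z - 5)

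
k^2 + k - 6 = (k - 2)*(k + 3)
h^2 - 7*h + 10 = (h - 5)*(h - 2)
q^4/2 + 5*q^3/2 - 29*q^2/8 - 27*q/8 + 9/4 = (q/2 + 1/2)*(q - 3/2)*(q - 1/2)*(q + 6)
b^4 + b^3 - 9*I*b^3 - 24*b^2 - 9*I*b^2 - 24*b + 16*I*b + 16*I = (b + 1)*(b - 4*I)^2*(b - I)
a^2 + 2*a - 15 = (a - 3)*(a + 5)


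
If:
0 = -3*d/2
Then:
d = 0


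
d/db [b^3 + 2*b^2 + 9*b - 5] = 3*b^2 + 4*b + 9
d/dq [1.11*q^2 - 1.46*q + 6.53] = 2.22*q - 1.46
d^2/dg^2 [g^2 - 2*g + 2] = 2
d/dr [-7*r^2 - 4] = -14*r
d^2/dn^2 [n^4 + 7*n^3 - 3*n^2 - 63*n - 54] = 12*n^2 + 42*n - 6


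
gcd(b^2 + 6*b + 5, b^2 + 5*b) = b + 5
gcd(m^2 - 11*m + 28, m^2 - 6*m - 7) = m - 7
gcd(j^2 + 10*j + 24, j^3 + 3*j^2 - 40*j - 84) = 1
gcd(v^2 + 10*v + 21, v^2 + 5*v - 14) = v + 7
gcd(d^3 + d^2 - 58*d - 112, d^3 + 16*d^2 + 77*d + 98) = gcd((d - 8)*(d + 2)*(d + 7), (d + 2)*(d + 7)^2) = d^2 + 9*d + 14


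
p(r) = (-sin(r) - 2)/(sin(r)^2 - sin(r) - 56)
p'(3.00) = -0.02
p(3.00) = 0.04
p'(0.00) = 0.02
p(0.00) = 0.04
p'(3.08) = -0.02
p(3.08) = 0.04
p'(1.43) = 0.00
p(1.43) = 0.05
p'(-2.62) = -0.01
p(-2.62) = 0.03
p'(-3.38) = -0.02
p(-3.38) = 0.04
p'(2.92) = -0.02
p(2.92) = 0.04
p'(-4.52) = -0.00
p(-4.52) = 0.05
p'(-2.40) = -0.01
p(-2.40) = 0.02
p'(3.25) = -0.02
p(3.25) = 0.03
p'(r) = (-2*sin(r)*cos(r) + cos(r))*(-sin(r) - 2)/(sin(r)^2 - sin(r) - 56)^2 - cos(r)/(sin(r)^2 - sin(r) - 56)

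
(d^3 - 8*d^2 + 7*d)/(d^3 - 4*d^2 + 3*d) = (d - 7)/(d - 3)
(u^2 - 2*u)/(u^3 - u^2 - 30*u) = (2 - u)/(-u^2 + u + 30)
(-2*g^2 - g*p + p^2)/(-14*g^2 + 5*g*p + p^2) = (g + p)/(7*g + p)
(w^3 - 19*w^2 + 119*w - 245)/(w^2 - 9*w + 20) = (w^2 - 14*w + 49)/(w - 4)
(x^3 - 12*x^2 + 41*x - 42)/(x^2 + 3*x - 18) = (x^2 - 9*x + 14)/(x + 6)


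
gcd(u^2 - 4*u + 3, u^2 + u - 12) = u - 3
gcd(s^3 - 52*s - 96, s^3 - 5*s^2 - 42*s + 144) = s^2 - 2*s - 48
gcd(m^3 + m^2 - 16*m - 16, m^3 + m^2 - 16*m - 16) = m^3 + m^2 - 16*m - 16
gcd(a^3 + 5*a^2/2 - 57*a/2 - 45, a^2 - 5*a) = a - 5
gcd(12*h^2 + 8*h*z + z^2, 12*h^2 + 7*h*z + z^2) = 1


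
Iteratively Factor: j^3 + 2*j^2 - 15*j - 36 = (j - 4)*(j^2 + 6*j + 9) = (j - 4)*(j + 3)*(j + 3)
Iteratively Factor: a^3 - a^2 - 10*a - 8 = (a - 4)*(a^2 + 3*a + 2) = (a - 4)*(a + 1)*(a + 2)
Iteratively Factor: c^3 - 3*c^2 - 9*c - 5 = (c + 1)*(c^2 - 4*c - 5) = (c - 5)*(c + 1)*(c + 1)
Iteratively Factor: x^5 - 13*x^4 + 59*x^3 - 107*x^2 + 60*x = (x - 3)*(x^4 - 10*x^3 + 29*x^2 - 20*x) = (x - 4)*(x - 3)*(x^3 - 6*x^2 + 5*x) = (x - 5)*(x - 4)*(x - 3)*(x^2 - x) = x*(x - 5)*(x - 4)*(x - 3)*(x - 1)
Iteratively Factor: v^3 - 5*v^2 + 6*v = (v)*(v^2 - 5*v + 6) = v*(v - 2)*(v - 3)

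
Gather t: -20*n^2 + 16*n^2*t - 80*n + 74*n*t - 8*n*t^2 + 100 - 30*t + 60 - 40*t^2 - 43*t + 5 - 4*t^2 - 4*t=-20*n^2 - 80*n + t^2*(-8*n - 44) + t*(16*n^2 + 74*n - 77) + 165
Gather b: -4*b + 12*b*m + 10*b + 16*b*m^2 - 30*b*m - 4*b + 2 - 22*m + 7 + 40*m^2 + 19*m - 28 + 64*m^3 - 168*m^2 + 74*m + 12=b*(16*m^2 - 18*m + 2) + 64*m^3 - 128*m^2 + 71*m - 7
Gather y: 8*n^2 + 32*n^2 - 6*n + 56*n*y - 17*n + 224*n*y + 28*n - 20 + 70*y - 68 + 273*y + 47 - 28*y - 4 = 40*n^2 + 5*n + y*(280*n + 315) - 45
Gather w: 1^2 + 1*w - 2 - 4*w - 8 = -3*w - 9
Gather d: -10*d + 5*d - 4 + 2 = -5*d - 2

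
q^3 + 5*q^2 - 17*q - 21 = (q - 3)*(q + 1)*(q + 7)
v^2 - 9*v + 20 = (v - 5)*(v - 4)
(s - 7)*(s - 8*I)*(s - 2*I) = s^3 - 7*s^2 - 10*I*s^2 - 16*s + 70*I*s + 112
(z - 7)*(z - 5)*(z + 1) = z^3 - 11*z^2 + 23*z + 35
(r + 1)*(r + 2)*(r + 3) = r^3 + 6*r^2 + 11*r + 6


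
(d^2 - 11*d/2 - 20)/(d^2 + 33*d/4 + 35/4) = 2*(2*d^2 - 11*d - 40)/(4*d^2 + 33*d + 35)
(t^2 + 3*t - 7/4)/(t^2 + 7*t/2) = (t - 1/2)/t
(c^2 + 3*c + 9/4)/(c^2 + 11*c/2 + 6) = (c + 3/2)/(c + 4)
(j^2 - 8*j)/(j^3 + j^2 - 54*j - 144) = j/(j^2 + 9*j + 18)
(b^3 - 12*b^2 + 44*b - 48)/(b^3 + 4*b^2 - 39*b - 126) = (b^2 - 6*b + 8)/(b^2 + 10*b + 21)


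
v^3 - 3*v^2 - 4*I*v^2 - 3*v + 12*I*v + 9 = (v - 3)*(v - 3*I)*(v - I)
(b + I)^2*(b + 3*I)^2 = b^4 + 8*I*b^3 - 22*b^2 - 24*I*b + 9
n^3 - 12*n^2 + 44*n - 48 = (n - 6)*(n - 4)*(n - 2)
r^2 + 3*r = r*(r + 3)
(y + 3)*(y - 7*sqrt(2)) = y^2 - 7*sqrt(2)*y + 3*y - 21*sqrt(2)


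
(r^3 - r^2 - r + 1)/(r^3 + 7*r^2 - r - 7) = (r - 1)/(r + 7)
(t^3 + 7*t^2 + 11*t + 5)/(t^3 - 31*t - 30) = (t + 1)/(t - 6)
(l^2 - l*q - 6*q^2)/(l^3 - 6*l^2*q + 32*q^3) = (l - 3*q)/(l^2 - 8*l*q + 16*q^2)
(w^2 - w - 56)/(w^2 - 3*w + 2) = (w^2 - w - 56)/(w^2 - 3*w + 2)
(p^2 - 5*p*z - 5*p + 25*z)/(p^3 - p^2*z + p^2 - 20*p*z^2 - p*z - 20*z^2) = (p - 5)/(p^2 + 4*p*z + p + 4*z)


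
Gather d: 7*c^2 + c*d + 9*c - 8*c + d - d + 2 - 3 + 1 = 7*c^2 + c*d + c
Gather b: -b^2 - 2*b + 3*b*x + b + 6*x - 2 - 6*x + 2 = -b^2 + b*(3*x - 1)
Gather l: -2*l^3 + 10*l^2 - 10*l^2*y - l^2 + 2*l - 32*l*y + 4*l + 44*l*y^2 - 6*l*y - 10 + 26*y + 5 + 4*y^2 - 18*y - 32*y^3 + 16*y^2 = -2*l^3 + l^2*(9 - 10*y) + l*(44*y^2 - 38*y + 6) - 32*y^3 + 20*y^2 + 8*y - 5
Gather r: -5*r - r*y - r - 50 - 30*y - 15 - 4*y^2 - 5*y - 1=r*(-y - 6) - 4*y^2 - 35*y - 66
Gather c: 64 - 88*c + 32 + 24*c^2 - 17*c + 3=24*c^2 - 105*c + 99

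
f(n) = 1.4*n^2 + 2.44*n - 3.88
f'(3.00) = 10.84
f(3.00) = 16.04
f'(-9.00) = -22.76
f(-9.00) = 87.56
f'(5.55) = 17.98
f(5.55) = 52.79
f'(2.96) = 10.73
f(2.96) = 15.61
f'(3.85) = 13.22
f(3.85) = 26.27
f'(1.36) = 6.25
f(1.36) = 2.03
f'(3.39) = 11.93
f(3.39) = 20.48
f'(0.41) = 3.59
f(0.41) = -2.64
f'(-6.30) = -15.20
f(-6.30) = 36.31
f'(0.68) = 4.34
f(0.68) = -1.57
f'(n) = 2.8*n + 2.44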